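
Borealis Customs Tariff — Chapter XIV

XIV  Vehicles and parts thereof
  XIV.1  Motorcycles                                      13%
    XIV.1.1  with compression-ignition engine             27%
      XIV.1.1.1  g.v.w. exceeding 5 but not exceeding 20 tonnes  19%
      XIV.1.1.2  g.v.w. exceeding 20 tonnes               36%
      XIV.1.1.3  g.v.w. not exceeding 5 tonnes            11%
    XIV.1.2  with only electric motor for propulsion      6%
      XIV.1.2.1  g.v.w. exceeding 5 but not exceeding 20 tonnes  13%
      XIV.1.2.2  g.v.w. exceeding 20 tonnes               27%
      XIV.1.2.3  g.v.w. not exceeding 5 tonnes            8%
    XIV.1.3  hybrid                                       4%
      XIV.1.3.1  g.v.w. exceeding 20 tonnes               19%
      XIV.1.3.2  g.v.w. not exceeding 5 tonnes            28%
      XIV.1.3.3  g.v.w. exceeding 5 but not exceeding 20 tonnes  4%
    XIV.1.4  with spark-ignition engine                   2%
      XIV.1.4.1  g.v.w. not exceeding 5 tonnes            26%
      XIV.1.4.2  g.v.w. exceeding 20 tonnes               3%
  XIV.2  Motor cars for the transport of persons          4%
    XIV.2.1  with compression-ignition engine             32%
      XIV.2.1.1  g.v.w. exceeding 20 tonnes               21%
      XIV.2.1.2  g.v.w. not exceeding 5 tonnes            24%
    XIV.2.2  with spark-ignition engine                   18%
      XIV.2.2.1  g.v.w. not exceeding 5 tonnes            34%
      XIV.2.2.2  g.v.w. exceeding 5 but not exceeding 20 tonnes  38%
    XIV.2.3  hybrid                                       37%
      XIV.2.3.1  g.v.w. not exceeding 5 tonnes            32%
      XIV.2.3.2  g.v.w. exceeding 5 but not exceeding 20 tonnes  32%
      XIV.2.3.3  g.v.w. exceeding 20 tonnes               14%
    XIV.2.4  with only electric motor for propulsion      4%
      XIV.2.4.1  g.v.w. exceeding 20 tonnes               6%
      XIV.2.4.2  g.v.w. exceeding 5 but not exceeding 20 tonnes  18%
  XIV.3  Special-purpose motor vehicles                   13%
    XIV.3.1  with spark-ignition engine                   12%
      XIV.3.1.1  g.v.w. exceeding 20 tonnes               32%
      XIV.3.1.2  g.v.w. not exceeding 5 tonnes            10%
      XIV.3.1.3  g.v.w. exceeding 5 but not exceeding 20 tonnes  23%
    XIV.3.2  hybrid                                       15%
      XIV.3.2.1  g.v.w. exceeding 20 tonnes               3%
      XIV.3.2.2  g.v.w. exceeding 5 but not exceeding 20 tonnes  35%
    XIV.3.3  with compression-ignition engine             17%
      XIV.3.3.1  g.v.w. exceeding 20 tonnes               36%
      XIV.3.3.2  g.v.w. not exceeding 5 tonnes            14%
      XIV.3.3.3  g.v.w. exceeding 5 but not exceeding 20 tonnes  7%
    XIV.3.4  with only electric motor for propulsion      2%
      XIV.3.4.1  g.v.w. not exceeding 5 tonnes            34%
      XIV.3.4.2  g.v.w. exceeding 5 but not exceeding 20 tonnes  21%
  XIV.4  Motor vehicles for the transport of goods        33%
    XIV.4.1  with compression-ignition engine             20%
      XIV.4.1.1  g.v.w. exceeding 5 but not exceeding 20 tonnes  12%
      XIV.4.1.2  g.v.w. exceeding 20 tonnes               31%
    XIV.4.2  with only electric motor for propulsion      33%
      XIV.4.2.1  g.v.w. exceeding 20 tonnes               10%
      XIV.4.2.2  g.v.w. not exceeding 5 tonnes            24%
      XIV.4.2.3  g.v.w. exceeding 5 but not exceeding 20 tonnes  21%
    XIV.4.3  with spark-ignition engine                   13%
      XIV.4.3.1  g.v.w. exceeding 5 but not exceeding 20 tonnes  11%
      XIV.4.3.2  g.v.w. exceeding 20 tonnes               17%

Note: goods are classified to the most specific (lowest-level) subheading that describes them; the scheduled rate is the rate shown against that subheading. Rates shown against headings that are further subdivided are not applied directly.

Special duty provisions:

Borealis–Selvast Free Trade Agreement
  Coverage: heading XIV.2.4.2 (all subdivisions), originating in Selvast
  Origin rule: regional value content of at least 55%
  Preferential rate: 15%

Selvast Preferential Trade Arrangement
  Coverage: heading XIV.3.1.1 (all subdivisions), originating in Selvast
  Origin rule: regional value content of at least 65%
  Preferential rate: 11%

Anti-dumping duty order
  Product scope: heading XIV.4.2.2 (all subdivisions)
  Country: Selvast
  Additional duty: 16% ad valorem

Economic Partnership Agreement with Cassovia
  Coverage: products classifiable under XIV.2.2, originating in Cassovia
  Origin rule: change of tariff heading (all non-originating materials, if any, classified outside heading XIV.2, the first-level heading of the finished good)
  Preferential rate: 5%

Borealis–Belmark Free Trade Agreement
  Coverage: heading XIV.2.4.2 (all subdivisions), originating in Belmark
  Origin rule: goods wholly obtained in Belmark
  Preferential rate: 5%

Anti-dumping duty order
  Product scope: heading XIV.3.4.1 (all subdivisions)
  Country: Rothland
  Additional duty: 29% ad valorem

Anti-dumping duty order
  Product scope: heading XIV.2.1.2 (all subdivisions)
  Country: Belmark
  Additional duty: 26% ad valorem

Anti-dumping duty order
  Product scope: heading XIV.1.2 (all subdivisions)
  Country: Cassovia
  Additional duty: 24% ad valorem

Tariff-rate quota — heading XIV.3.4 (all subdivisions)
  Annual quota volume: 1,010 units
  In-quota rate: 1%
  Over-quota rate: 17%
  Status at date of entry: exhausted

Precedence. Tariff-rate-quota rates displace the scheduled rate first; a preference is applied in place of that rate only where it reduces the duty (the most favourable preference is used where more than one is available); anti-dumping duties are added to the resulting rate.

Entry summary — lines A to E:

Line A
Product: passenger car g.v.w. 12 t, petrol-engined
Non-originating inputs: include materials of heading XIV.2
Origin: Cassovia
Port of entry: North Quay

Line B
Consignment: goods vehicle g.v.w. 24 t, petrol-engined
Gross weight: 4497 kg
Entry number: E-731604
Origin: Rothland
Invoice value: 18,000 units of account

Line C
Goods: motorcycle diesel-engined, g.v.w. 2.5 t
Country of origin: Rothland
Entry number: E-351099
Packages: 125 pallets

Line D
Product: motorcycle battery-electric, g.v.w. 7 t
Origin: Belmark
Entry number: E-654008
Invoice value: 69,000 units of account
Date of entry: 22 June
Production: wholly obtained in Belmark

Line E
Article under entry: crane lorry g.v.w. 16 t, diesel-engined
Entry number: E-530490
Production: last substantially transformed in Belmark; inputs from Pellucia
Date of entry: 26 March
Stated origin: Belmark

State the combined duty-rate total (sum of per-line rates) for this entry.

86%

Line A: passenger car → XIV.2; petrol-engined → XIV.2.2; g.v.w. 12 t → XIV.2.2.2. Scheduled 38%. Cassovia agreement on XIV.2.2: CTH not met. → 38%.
Line B: goods vehicle → XIV.4; petrol-engined → XIV.4.3; g.v.w. 24 t → XIV.4.3.2. Scheduled 17%. No special measure applies. → 17%.
Line C: motorcycle → XIV.1; diesel-engined → XIV.1.1; g.v.w. 2.5 t → XIV.1.1.3. Scheduled 11%. No special measure applies. → 11%.
Line D: motorcycle → XIV.1; battery-electric → XIV.1.2; g.v.w. 7 t → XIV.1.2.1. Scheduled 13%. Belmark agreement on XIV.2.4.2: XIV.1.2.1 not covered. → 13%.
Line E: crane lorry → XIV.3; diesel-engined → XIV.3.3; g.v.w. 16 t → XIV.3.3.3. Scheduled 7%. Belmark agreement on XIV.2.4.2: XIV.3.3.3 not covered. → 7%.
Sum: 38% + 17% + 11% + 13% + 7% = 86%.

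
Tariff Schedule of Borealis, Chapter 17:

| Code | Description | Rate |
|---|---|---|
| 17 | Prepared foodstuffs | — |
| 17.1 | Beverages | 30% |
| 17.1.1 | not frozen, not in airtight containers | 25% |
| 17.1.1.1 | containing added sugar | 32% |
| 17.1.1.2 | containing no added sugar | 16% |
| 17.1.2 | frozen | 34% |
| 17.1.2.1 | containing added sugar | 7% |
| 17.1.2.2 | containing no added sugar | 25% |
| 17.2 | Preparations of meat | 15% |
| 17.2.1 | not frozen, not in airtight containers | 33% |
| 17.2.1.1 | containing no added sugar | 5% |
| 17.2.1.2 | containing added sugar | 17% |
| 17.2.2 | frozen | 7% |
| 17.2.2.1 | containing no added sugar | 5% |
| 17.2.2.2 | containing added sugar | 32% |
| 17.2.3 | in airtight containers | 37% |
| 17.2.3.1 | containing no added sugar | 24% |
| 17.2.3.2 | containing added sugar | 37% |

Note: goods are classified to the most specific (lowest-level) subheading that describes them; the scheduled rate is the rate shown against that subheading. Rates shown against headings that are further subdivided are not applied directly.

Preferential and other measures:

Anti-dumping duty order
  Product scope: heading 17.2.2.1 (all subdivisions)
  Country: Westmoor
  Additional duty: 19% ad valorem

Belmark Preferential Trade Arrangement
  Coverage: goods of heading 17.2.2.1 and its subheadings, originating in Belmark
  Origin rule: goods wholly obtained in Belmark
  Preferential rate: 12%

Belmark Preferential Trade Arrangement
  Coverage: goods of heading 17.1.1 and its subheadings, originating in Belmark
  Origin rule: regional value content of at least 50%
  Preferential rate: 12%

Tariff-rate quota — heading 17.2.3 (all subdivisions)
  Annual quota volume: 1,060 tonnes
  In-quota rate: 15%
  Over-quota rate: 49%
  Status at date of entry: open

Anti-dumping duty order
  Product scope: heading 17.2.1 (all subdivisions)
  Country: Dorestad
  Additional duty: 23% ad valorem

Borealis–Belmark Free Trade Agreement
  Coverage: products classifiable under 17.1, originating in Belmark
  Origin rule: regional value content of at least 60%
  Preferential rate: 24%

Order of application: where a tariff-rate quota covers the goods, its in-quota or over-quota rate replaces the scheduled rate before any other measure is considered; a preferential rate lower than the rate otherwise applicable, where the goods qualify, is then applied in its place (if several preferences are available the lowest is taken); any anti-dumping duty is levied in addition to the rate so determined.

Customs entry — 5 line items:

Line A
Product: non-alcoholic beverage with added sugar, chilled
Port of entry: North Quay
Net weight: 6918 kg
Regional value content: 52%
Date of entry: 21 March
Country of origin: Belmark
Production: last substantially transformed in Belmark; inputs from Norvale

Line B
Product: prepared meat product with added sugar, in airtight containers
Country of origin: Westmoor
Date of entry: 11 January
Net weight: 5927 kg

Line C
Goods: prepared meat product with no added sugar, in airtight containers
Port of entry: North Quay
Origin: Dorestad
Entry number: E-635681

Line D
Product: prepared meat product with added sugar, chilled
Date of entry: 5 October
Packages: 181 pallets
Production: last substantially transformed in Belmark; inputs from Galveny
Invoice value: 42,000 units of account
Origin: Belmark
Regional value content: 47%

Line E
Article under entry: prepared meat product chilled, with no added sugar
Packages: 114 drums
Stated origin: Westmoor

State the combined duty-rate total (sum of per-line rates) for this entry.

Line A: non-alcoholic beverage → 17.1; chilled → 17.1.1; with added sugar → 17.1.1.1. Scheduled 32%. Belmark agreement on 17.2.2.1: 17.1.1.1 not covered; Belmark agreement on 17.1.1: RVC ≥ 50% → 12% available; Belmark agreement on 17.1: RVC < 60%; preferential 12%. → 12%.
Line B: prepared meat product → 17.2; in airtight containers → 17.2.3; with added sugar → 17.2.3.2. Scheduled 37%. quota on 17.2.3 open → in-quota 15%. → 15%.
Line C: prepared meat product → 17.2; in airtight containers → 17.2.3; with no added sugar → 17.2.3.1. Scheduled 24%. quota on 17.2.3 open → in-quota 15%. → 15%.
Line D: prepared meat product → 17.2; chilled → 17.2.1; with added sugar → 17.2.1.2. Scheduled 17%. Belmark agreement on 17.2.2.1: 17.2.1.2 not covered; Belmark agreement on 17.1.1: 17.2.1.2 not covered; Belmark agreement on 17.1: 17.2.1.2 not covered. → 17%.
Line E: prepared meat product → 17.2; chilled → 17.2.1; with no added sugar → 17.2.1.1. Scheduled 5%. No special measure applies. → 5%.
Sum: 12% + 15% + 15% + 17% + 5% = 64%.

64%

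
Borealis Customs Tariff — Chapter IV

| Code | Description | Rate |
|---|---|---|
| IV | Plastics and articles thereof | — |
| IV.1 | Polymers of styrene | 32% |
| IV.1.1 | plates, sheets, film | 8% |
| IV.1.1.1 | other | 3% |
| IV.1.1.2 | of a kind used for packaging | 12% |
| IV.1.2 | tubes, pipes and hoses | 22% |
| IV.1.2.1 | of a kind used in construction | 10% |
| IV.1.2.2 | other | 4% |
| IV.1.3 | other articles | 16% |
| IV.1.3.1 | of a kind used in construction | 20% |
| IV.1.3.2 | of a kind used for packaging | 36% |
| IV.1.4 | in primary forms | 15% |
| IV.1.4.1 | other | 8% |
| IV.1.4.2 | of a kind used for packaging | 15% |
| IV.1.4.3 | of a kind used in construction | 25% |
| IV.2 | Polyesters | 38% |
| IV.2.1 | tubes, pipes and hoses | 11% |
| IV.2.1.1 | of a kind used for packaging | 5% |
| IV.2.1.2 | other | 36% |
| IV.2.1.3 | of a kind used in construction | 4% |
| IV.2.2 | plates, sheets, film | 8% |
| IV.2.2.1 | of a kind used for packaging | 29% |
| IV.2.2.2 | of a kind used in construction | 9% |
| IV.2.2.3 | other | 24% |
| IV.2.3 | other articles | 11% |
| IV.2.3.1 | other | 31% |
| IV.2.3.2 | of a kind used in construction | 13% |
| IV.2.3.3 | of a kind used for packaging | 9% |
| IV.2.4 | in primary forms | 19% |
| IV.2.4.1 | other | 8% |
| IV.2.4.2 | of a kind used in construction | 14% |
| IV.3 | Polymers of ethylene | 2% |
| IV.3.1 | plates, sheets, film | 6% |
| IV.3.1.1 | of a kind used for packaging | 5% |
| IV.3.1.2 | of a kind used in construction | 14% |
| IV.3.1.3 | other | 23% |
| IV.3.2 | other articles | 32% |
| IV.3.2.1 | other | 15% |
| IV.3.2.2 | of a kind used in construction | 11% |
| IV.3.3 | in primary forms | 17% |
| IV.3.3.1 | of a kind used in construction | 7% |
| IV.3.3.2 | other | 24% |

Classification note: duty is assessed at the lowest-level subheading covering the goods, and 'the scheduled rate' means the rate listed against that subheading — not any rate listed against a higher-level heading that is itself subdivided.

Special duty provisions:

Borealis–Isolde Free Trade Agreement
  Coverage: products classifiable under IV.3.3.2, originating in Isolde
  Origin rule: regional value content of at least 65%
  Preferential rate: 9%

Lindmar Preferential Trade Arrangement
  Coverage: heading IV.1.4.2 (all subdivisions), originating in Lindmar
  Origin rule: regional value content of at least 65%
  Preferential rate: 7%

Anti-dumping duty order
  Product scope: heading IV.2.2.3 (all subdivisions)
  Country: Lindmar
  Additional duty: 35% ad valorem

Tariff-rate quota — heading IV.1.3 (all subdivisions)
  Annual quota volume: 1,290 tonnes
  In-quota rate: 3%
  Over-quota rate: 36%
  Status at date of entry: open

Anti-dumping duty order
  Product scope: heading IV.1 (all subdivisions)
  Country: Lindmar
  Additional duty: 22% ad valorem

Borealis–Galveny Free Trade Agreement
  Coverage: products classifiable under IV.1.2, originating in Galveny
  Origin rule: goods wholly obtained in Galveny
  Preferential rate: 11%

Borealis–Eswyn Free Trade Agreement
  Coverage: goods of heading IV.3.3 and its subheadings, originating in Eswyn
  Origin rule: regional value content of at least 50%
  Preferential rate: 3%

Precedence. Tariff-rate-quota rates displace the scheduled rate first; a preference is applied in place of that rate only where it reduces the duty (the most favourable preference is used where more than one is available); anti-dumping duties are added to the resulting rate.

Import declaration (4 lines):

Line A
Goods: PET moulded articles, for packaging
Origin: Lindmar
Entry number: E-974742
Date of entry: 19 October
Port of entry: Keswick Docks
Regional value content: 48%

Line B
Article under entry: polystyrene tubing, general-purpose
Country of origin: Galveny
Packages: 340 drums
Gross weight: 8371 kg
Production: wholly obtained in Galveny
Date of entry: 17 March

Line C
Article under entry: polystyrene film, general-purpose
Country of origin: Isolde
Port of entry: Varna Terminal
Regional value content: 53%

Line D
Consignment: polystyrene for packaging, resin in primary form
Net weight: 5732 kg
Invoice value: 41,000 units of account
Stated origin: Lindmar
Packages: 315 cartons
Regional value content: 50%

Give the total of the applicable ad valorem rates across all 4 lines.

Line A: PET → IV.2; moulded articles → IV.2.3; for packaging → IV.2.3.3. Scheduled 9%. Lindmar agreement on IV.1.4.2: IV.2.3.3 not covered. → 9%.
Line B: polystyrene → IV.1; tubing → IV.1.2; general-purpose → IV.1.2.2. Scheduled 4%. Galveny agreement on IV.1.2: wholly obtained → 11% available; preference 11% not lower than 4% → no reduction. → 4%.
Line C: polystyrene → IV.1; film → IV.1.1; general-purpose → IV.1.1.1. Scheduled 3%. Isolde agreement on IV.3.3.2: IV.1.1.1 not covered. → 3%.
Line D: polystyrene → IV.1; resin in primary form → IV.1.4; for packaging → IV.1.4.2. Scheduled 15%. Lindmar agreement on IV.1.4.2: RVC < 65%; anti-dumping (Lindmar, IV.1): +22%; total 15% + 22% = 37%. → 37%.
Sum: 9% + 4% + 3% + 37% = 53%.

53%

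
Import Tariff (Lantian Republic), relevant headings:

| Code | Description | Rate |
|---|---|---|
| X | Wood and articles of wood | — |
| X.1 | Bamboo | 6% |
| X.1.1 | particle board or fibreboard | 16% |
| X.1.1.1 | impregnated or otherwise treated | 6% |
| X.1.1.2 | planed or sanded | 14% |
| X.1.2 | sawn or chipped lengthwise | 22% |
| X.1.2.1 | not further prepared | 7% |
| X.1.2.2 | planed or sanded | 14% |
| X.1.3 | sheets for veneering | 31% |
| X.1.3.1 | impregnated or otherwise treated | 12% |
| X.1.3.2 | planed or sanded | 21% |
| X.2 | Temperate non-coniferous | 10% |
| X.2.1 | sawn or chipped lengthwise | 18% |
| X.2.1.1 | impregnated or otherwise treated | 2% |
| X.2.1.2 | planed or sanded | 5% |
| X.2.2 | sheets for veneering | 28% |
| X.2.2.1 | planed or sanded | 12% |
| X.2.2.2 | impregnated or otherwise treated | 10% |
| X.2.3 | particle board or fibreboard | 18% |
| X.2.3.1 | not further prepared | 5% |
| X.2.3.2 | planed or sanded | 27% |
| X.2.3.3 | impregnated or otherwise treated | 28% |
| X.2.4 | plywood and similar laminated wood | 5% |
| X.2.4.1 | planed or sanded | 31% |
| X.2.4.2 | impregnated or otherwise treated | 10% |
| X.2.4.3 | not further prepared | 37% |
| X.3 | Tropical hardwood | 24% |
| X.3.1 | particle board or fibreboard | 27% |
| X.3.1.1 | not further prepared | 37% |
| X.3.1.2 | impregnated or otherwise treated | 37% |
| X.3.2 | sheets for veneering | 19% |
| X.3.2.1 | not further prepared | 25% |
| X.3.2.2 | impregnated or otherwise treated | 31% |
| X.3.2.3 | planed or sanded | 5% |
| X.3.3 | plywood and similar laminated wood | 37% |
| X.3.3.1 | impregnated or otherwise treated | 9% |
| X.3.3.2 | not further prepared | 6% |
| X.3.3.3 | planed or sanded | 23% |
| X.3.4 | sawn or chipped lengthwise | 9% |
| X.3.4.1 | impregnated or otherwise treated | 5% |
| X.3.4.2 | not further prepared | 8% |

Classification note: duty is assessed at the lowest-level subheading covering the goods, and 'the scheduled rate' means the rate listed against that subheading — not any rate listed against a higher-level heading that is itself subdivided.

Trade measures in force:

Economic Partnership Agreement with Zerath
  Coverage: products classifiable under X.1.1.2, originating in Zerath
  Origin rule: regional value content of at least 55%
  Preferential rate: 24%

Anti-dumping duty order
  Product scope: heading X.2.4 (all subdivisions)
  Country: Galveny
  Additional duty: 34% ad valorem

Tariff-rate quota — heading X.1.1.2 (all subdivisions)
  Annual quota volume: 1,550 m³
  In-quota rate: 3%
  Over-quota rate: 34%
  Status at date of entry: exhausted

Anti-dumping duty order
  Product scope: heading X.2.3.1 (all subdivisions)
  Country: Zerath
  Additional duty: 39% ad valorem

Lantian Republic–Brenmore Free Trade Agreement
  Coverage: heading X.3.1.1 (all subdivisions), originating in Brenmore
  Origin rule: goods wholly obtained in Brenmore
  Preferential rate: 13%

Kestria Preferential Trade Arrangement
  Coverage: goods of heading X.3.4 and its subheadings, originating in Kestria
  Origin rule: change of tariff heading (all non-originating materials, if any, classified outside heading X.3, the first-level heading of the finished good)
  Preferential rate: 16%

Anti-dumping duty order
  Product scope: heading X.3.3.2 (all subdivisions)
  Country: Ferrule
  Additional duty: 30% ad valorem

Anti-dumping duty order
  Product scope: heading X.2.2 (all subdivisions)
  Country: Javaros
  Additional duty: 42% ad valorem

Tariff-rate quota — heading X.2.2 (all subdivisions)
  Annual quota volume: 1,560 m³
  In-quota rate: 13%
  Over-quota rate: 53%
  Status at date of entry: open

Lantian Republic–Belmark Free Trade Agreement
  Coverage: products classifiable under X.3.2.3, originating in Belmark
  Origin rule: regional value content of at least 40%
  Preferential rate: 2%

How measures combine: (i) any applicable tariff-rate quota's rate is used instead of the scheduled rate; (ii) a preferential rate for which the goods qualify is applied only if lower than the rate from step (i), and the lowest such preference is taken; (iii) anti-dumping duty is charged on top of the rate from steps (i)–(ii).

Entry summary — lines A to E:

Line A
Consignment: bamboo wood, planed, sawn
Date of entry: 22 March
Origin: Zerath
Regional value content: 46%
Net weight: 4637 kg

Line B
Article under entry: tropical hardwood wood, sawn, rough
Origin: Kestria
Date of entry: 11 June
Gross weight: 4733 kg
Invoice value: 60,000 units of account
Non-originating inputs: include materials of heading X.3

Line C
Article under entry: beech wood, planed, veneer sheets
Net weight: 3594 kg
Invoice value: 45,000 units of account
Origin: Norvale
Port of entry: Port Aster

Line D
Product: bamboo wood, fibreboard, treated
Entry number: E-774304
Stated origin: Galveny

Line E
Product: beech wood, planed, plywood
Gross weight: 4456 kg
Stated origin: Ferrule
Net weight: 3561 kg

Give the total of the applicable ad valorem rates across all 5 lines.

72%

Line A: bamboo → X.1; sawn → X.1.2; planed → X.1.2.2. Scheduled 14%. Zerath agreement on X.1.1.2: X.1.2.2 not covered. → 14%.
Line B: tropical hardwood → X.3; sawn → X.3.4; rough → X.3.4.2. Scheduled 8%. Kestria agreement on X.3.4: CTH not met. → 8%.
Line C: beech → X.2; veneer sheets → X.2.2; planed → X.2.2.1. Scheduled 12%. quota on X.2.2 open → in-quota 13%. → 13%.
Line D: bamboo → X.1; fibreboard → X.1.1; treated → X.1.1.1. Scheduled 6%. No special measure applies. → 6%.
Line E: beech → X.2; plywood → X.2.4; planed → X.2.4.1. Scheduled 31%. No special measure applies. → 31%.
Sum: 14% + 8% + 13% + 6% + 31% = 72%.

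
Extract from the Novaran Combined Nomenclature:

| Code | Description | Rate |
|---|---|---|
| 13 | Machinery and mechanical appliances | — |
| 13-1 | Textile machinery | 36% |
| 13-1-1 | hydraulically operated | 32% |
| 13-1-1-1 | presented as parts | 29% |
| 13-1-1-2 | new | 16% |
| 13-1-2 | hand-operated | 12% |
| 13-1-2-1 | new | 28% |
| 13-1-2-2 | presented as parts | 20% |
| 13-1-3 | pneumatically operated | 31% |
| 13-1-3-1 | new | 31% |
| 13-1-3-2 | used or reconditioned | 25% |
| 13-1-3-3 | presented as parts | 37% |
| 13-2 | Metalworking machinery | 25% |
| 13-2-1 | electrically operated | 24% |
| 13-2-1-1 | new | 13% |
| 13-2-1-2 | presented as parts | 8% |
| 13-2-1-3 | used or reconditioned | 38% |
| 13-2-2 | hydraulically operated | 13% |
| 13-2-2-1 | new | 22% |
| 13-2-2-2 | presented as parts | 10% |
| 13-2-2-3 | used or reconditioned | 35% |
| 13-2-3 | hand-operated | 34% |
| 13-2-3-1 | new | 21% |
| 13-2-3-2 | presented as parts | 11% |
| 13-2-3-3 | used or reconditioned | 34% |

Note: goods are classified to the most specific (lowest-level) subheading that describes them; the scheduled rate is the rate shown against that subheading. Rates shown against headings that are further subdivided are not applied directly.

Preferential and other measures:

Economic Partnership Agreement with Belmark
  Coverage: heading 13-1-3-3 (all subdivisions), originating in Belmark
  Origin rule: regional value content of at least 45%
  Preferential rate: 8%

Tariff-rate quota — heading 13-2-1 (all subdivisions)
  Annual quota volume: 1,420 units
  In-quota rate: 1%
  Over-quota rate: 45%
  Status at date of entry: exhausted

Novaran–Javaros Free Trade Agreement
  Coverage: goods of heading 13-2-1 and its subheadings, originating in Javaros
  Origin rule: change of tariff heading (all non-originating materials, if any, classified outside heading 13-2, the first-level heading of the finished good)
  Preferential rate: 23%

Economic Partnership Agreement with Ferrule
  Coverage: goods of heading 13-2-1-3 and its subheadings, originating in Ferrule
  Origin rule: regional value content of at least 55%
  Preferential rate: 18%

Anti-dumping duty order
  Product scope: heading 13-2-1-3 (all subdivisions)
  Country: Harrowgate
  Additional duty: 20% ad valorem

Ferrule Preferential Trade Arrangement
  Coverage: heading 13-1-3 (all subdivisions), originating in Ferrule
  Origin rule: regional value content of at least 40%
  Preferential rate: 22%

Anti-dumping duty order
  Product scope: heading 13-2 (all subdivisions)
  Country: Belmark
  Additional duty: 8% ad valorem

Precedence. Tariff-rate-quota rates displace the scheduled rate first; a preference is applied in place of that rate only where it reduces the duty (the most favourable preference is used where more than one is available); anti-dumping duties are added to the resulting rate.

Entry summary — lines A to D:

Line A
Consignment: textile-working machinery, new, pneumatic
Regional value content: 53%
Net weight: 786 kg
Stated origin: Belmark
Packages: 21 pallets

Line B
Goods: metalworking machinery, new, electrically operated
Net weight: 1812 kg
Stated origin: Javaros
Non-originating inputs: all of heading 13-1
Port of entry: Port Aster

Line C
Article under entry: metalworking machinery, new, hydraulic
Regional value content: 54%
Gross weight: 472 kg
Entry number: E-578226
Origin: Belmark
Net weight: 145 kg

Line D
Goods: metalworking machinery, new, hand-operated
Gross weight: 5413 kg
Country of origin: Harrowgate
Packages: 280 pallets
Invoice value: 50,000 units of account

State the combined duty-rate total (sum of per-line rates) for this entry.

Line A: textile-working → 13-1; pneumatic → 13-1-3; new → 13-1-3-1. Scheduled 31%. Belmark agreement on 13-1-3-3: 13-1-3-1 not covered. → 31%.
Line B: metalworking → 13-2; electrically operated → 13-2-1; new → 13-2-1-1. Scheduled 13%. quota on 13-2-1 exhausted → over-quota 45%; Javaros agreement on 13-2-1: CTH met → 23% available; preferential 23%. → 23%.
Line C: metalworking → 13-2; hydraulic → 13-2-2; new → 13-2-2-1. Scheduled 22%. Belmark agreement on 13-1-3-3: 13-2-2-1 not covered; anti-dumping (Belmark, 13-2): +8%; total 22% + 8% = 30%. → 30%.
Line D: metalworking → 13-2; hand-operated → 13-2-3; new → 13-2-3-1. Scheduled 21%. No special measure applies. → 21%.
Sum: 31% + 23% + 30% + 21% = 105%.

105%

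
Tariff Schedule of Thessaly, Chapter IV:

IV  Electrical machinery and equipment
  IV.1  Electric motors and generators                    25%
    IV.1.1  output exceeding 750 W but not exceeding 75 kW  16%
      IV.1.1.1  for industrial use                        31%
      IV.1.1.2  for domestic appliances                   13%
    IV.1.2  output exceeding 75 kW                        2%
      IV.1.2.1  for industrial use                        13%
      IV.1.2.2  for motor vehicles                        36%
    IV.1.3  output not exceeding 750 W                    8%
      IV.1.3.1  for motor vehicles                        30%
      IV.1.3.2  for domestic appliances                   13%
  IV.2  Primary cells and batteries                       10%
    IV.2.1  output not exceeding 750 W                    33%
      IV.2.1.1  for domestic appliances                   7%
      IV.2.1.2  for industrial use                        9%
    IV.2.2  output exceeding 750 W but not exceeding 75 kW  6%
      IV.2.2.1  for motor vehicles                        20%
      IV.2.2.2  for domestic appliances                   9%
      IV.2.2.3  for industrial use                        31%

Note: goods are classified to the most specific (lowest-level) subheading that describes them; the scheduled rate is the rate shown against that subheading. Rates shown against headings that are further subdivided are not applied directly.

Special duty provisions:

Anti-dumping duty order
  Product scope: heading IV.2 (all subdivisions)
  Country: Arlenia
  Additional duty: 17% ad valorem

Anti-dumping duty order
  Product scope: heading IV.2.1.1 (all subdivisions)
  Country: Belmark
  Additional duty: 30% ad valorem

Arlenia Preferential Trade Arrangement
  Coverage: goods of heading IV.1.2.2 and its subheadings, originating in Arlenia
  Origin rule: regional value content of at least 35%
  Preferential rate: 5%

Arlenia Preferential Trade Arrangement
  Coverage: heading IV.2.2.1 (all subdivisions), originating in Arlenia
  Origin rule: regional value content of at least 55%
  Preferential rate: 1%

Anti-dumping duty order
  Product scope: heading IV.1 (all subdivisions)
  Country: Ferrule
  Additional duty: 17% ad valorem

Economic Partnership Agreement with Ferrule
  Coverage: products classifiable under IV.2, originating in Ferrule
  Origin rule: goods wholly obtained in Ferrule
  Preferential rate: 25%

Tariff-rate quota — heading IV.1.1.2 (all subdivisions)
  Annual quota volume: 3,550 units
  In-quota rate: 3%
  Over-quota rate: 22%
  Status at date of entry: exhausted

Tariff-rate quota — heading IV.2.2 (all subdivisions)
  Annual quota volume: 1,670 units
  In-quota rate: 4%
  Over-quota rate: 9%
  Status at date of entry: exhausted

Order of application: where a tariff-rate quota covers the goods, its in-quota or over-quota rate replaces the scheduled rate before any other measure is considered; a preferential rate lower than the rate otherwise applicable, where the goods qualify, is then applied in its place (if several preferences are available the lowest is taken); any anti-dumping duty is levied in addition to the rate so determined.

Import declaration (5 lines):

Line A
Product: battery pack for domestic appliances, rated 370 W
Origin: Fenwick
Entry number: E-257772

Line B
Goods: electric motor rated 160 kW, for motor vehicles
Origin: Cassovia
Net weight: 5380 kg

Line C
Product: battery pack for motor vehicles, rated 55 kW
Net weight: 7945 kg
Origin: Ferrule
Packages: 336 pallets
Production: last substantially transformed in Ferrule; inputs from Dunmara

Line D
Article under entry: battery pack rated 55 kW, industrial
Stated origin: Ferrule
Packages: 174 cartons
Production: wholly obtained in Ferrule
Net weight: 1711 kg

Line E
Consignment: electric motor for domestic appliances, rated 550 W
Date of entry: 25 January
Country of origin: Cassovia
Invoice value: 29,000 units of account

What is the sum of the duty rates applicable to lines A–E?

74%

Line A: battery pack → IV.2; rated 370 W → IV.2.1; for domestic appliances → IV.2.1.1. Scheduled 7%. No special measure applies. → 7%.
Line B: electric motor → IV.1; rated 160 kW → IV.1.2; for motor vehicles → IV.1.2.2. Scheduled 36%. No special measure applies. → 36%.
Line C: battery pack → IV.2; rated 55 kW → IV.2.2; for motor vehicles → IV.2.2.1. Scheduled 20%. quota on IV.2.2 exhausted → over-quota 9%; Ferrule agreement on IV.2: not wholly obtained. → 9%.
Line D: battery pack → IV.2; rated 55 kW → IV.2.2; industrial → IV.2.2.3. Scheduled 31%. quota on IV.2.2 exhausted → over-quota 9%; Ferrule agreement on IV.2: wholly obtained → 25% available; preference 25% not lower than 9% → no reduction. → 9%.
Line E: electric motor → IV.1; rated 550 W → IV.1.3; for domestic appliances → IV.1.3.2. Scheduled 13%. No special measure applies. → 13%.
Sum: 7% + 36% + 9% + 9% + 13% = 74%.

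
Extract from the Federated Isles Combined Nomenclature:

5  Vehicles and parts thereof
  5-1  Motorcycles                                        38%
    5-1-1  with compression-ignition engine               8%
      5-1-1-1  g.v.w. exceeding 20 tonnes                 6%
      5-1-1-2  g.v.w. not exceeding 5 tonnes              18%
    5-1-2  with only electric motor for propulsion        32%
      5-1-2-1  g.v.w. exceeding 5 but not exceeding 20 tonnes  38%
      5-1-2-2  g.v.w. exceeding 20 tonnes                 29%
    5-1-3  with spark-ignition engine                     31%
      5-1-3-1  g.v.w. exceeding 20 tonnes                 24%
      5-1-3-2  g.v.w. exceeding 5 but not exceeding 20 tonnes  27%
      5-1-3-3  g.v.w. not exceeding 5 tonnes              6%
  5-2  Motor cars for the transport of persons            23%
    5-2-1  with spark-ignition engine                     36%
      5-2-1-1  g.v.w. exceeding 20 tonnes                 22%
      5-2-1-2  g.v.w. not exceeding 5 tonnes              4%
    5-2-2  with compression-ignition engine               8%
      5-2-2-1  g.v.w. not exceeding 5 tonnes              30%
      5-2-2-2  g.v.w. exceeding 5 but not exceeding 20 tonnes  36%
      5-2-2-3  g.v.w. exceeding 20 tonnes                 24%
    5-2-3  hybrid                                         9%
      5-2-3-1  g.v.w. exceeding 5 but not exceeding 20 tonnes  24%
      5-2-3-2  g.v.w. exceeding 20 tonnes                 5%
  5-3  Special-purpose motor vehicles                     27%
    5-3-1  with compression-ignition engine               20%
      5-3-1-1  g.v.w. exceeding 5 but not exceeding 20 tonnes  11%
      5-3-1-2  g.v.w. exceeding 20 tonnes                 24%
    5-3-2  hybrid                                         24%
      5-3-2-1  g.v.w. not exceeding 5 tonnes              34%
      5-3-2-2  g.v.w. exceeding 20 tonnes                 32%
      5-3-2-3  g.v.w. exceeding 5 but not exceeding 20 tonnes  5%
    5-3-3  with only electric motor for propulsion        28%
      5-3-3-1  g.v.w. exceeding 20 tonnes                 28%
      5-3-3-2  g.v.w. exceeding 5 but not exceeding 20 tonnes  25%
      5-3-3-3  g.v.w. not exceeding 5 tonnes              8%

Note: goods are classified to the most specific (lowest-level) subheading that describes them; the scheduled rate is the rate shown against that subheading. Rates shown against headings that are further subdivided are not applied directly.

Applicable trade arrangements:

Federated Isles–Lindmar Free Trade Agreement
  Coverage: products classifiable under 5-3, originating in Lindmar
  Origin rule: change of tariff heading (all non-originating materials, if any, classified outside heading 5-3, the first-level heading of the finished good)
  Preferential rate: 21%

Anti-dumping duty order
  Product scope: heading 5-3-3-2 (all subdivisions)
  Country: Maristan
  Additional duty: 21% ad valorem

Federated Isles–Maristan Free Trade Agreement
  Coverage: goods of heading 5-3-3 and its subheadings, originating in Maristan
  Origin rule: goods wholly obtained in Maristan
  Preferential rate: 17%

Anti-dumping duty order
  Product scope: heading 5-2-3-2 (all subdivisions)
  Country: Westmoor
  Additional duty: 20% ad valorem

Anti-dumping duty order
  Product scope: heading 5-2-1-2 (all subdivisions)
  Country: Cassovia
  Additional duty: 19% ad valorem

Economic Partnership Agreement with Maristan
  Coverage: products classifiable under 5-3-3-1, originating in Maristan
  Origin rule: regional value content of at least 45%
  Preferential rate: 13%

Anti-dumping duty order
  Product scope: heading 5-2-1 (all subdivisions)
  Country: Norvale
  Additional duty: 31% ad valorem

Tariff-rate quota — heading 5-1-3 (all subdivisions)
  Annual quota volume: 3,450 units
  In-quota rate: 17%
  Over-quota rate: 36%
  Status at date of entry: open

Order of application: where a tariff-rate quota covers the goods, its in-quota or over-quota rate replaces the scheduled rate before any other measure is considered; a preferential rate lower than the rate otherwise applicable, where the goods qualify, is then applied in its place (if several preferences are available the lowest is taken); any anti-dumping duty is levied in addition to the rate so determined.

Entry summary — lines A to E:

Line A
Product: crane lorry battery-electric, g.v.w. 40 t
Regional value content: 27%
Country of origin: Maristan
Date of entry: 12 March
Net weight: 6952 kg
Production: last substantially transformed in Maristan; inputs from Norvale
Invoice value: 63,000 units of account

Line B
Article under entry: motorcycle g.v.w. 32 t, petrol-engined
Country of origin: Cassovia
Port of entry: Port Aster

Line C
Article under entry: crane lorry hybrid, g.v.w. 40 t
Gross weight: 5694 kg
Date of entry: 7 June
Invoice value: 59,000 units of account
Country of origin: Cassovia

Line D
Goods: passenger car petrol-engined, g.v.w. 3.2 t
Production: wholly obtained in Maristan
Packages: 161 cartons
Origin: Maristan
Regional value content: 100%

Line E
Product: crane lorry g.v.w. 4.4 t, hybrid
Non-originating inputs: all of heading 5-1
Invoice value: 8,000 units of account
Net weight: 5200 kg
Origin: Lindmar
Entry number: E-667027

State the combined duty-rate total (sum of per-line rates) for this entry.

102%

Line A: crane lorry → 5-3; battery-electric → 5-3-3; g.v.w. 40 t → 5-3-3-1. Scheduled 28%. Maristan agreement on 5-3-3: not wholly obtained; Maristan agreement on 5-3-3-1: RVC < 45%. → 28%.
Line B: motorcycle → 5-1; petrol-engined → 5-1-3; g.v.w. 32 t → 5-1-3-1. Scheduled 24%. quota on 5-1-3 open → in-quota 17%. → 17%.
Line C: crane lorry → 5-3; hybrid → 5-3-2; g.v.w. 40 t → 5-3-2-2. Scheduled 32%. No special measure applies. → 32%.
Line D: passenger car → 5-2; petrol-engined → 5-2-1; g.v.w. 3.2 t → 5-2-1-2. Scheduled 4%. Maristan agreement on 5-3-3: 5-2-1-2 not covered; Maristan agreement on 5-3-3-1: 5-2-1-2 not covered. → 4%.
Line E: crane lorry → 5-3; hybrid → 5-3-2; g.v.w. 4.4 t → 5-3-2-1. Scheduled 34%. Lindmar agreement on 5-3: CTH met → 21% available; preferential 21%. → 21%.
Sum: 28% + 17% + 32% + 4% + 21% = 102%.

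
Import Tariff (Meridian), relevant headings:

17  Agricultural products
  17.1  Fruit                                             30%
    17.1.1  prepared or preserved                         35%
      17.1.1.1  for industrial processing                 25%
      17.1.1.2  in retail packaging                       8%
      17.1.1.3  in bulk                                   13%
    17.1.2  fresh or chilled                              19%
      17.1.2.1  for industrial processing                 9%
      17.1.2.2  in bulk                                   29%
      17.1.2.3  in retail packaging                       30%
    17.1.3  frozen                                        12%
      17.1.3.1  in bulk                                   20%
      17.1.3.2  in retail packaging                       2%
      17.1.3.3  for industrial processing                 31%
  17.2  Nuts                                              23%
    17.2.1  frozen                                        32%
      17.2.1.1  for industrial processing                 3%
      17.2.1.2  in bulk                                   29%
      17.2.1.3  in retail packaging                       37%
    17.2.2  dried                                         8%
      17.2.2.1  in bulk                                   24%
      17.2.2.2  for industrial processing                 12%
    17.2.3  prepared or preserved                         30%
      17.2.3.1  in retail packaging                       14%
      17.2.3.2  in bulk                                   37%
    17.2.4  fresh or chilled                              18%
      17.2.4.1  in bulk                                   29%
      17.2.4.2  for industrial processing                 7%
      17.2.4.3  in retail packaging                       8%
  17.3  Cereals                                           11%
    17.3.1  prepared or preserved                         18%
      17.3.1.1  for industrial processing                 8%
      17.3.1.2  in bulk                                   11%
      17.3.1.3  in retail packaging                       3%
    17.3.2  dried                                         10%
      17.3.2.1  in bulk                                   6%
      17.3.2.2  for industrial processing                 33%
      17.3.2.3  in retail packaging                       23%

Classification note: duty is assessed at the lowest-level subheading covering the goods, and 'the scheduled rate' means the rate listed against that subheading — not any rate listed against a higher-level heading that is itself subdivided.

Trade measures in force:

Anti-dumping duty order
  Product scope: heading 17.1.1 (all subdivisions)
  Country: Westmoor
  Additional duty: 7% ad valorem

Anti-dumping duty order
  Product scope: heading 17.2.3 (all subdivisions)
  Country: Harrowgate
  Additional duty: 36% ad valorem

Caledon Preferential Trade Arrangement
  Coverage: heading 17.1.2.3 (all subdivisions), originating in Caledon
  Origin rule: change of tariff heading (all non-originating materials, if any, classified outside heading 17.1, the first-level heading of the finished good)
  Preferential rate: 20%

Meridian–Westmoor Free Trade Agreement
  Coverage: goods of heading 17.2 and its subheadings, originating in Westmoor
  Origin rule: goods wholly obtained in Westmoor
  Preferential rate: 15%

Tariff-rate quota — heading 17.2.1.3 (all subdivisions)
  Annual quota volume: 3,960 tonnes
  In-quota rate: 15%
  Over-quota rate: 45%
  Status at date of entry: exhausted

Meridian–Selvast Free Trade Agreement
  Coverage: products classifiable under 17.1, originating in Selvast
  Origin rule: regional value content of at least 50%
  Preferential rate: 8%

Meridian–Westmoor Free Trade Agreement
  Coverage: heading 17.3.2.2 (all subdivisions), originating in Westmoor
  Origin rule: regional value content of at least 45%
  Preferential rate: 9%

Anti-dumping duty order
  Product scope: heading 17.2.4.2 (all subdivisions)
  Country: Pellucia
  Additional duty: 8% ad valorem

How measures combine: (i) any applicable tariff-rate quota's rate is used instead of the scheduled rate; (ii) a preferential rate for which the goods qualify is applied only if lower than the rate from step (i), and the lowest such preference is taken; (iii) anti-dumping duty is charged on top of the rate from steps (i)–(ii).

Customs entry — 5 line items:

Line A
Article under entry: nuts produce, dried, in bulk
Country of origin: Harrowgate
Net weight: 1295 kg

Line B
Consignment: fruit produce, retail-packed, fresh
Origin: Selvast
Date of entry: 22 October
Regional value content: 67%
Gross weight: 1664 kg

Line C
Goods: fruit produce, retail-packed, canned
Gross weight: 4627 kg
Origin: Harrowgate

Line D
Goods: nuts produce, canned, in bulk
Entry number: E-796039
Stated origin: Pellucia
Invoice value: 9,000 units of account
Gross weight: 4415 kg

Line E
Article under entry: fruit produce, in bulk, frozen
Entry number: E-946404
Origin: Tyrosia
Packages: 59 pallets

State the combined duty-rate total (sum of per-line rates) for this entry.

Line A: nuts → 17.2; dried → 17.2.2; in bulk → 17.2.2.1. Scheduled 24%. No special measure applies. → 24%.
Line B: fruit → 17.1; fresh → 17.1.2; retail-packed → 17.1.2.3. Scheduled 30%. Selvast agreement on 17.1: RVC ≥ 50% → 8% available; preferential 8%. → 8%.
Line C: fruit → 17.1; canned → 17.1.1; retail-packed → 17.1.1.2. Scheduled 8%. No special measure applies. → 8%.
Line D: nuts → 17.2; canned → 17.2.3; in bulk → 17.2.3.2. Scheduled 37%. No special measure applies. → 37%.
Line E: fruit → 17.1; frozen → 17.1.3; in bulk → 17.1.3.1. Scheduled 20%. No special measure applies. → 20%.
Sum: 24% + 8% + 8% + 37% + 20% = 97%.

97%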